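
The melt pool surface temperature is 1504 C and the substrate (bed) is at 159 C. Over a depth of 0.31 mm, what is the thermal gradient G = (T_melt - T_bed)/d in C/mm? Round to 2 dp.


G = (1504-159)/0.31 = 4338.71 C/mm


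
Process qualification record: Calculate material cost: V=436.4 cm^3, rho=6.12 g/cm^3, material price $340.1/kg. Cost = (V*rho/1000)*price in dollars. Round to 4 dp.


Mass = 436.4*6.12/1000 = 2.670768 kg
Cost = 2.670768 * 340.1 = 908.3282 $


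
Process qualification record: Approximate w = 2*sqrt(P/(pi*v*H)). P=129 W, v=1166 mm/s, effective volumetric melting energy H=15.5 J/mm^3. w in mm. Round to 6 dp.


w = 2*sqrt(129/(pi*1166*15.5)) = 0.095331 mm


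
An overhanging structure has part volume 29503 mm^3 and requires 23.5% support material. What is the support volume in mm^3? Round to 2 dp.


V_support = 29503 * 0.235 = 6933.21 mm^3


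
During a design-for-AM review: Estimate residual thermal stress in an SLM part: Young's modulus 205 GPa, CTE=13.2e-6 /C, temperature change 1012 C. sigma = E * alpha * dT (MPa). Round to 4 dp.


sigma = 205*1000 * 13.2e-6 * 1012 = 2738.472 MPa


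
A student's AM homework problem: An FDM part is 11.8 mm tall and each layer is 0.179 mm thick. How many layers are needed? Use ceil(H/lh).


Layers = ceil(11.8/0.179) = 66


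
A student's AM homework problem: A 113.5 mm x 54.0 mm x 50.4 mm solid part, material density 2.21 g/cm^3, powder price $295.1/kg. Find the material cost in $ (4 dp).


V = 113.5 * 54.0 * 50.4 = 308901.6 mm^3 = 308.9016 cm^3
Mass = 308.9016 * 2.21 / 1000 = 0.68267254 kg
Cost = 0.68267254 * 295.1 = 201.4567 $


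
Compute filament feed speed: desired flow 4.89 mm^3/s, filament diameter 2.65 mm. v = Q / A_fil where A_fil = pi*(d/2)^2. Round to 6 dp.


A = pi*(2.65/2)^2 = 5.515459
v = 4.89 / 5.515459 = 0.886599 mm/s


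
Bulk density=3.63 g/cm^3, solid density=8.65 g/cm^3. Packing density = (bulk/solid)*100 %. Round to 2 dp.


Packing = (3.63/8.65)*100 = 41.97 %


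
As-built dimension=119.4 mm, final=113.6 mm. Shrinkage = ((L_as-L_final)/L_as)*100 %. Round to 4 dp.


Shrinkage = ((119.4-113.6)/119.4)*100 = 4.8576 %


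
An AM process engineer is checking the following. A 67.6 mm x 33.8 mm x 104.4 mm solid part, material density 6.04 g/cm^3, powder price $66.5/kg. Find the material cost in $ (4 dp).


V = 67.6 * 33.8 * 104.4 = 238541.472 mm^3 = 238.541472 cm^3
Mass = 238.541472 * 6.04 / 1000 = 1.44079049 kg
Cost = 1.44079049 * 66.5 = 95.8126 $


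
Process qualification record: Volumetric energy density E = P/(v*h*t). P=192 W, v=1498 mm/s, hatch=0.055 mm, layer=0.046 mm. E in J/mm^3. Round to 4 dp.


E = 192 / (1498*0.055*0.046) = 50.6604 J/mm^3


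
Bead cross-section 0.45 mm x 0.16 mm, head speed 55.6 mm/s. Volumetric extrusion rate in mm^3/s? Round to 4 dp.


Rate = 0.45 * 0.16 * 55.6 = 4.0032 mm^3/s


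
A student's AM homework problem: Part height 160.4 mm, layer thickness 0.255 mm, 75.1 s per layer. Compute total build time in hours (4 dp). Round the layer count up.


Layers = ceil(160.4/0.255) = 630
t = 630 * 75.1 / 3600 = 13.1425 hrs


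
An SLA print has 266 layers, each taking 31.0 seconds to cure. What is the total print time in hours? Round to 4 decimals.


t = 266 * 31.0 / 3600 = 2.2906 hrs


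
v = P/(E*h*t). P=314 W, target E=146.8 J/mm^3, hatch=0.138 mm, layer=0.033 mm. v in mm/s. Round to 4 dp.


v = 314 / (146.8*0.138*0.033) = 469.6892 mm/s


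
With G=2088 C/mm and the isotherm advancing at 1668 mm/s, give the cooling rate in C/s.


CR = 2088 * 1668 = 3482784 C/s


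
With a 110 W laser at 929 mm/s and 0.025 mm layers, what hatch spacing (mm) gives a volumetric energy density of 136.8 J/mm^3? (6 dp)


h = 110 / (136.8*929*0.025) = 0.034622 mm


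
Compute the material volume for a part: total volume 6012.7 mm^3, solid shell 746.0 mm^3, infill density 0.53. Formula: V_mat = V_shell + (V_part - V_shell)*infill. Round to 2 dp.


V_infill = (6012.7 - 746.0) * 0.53 = 2791.35
V_total = 746.0 + 2791.35 = 3537.35 mm^3


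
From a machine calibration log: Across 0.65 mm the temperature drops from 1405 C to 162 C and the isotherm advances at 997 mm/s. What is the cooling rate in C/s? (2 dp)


G = (1405-162)/0.65 = 1912.30769231 C/mm
CR = 1912.30769231 * 997 = 1906570.77 C/s


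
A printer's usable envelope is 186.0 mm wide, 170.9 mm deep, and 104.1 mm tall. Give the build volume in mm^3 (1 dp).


V = 186.0 * 170.9 * 104.1 = 3309068.3 mm^3


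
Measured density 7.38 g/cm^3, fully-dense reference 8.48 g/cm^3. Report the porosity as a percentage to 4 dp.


Porosity = (1-7.38/8.48)*100 = 12.9717 %


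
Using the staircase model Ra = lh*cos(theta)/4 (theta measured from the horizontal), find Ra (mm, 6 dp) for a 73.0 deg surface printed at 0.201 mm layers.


Ra = 0.201 * cos(73.0) / 4 = 0.014692 mm


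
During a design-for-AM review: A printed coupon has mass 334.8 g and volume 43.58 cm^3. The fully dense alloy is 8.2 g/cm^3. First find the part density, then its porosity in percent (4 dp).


rho_part = 334.8 / 43.58 = 7.68242313 g/cm^3
Porosity = (1 - 7.68242313/8.2)*100 = 6.3119 %


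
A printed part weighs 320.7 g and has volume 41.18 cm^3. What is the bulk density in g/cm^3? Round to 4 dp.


rho = 320.7 / 41.18 = 7.7878 g/cm^3


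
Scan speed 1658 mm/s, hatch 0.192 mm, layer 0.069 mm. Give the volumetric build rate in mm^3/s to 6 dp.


Rate = 1658 * 0.192 * 0.069 = 21.965184 mm^3/s


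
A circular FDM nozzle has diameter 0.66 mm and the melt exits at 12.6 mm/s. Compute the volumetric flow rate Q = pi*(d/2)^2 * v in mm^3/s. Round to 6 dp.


A = pi*(0.66/2)^2 = 0.34211944 mm^2
Q = 0.34211944 * 12.6 = 4.310705 mm^3/s


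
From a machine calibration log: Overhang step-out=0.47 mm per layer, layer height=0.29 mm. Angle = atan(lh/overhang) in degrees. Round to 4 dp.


angle = atan(0.29/0.47) = 31.6755 degrees


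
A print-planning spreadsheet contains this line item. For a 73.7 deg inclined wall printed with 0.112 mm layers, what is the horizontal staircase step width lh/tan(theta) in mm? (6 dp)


step = 0.112 / tan(73.7) = 0.032751 mm


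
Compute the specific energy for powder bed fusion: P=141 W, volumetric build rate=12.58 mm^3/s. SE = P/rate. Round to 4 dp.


SE = 141 / 12.58 = 11.2083 J/mm^3


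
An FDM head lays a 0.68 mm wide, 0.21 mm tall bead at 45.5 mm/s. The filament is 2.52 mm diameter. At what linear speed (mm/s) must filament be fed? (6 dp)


Q = 0.68 * 0.21 * 45.5 = 6.4974 mm^3/s
A_fil = pi*(2.52/2)^2 = 4.9875925 mm^2
v_feed = 6.4974 / 4.9875925 = 1.302713 mm/s


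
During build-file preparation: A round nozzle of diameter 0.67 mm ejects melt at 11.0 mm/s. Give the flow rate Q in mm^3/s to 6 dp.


A = pi*(0.67/2)^2 = 0.35256524 mm^2
Q = 0.35256524 * 11.0 = 3.878218 mm^3/s


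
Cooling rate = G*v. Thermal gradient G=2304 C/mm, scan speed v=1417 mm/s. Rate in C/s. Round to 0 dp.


CR = 2304 * 1417 = 3264768 C/s


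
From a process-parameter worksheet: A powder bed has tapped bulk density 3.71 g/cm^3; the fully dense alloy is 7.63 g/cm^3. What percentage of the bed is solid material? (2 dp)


Packing = (3.71/7.63)*100 = 48.62 %


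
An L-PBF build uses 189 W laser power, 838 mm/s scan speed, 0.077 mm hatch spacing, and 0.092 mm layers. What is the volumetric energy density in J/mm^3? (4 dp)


E = 189 / (838*0.077*0.092) = 31.8375 J/mm^3


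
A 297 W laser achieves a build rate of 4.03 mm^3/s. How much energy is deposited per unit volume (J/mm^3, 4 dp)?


SE = 297 / 4.03 = 73.6973 J/mm^3


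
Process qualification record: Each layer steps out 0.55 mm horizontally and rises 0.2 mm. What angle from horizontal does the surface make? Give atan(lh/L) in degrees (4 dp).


angle = atan(0.2/0.55) = 19.9831 degrees


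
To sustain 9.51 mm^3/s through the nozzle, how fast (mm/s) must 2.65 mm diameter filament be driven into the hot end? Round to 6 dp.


A = pi*(2.65/2)^2 = 5.515459
v = 9.51 / 5.515459 = 1.724245 mm/s


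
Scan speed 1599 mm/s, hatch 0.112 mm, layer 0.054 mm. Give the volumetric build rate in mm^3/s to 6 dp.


Rate = 1599 * 0.112 * 0.054 = 9.670752 mm^3/s


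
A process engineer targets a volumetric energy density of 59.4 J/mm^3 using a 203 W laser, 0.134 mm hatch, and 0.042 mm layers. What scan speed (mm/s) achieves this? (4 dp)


v = 203 / (59.4*0.134*0.042) = 607.2332 mm/s


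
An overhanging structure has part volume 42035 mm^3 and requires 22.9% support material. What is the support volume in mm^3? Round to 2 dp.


V_support = 42035 * 0.229 = 9626.02 mm^3


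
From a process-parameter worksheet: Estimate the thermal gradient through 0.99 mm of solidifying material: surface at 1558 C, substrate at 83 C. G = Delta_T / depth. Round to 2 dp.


G = (1558-83)/0.99 = 1489.9 C/mm


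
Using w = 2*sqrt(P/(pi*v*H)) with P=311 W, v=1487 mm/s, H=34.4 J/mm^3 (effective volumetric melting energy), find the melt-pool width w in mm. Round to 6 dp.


w = 2*sqrt(311/(pi*1487*34.4)) = 0.087983 mm


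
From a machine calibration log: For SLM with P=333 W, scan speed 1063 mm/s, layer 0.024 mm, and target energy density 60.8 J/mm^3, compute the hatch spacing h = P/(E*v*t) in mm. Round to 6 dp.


h = 333 / (60.8*1063*0.024) = 0.214682 mm


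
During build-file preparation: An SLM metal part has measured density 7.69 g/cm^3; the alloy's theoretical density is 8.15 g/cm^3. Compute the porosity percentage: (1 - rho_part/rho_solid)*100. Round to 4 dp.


Porosity = (1-7.69/8.15)*100 = 5.6442 %


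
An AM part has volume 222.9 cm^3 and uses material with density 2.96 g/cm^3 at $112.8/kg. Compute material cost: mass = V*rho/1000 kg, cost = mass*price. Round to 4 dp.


Mass = 222.9*2.96/1000 = 0.659784 kg
Cost = 0.659784 * 112.8 = 74.4236 $


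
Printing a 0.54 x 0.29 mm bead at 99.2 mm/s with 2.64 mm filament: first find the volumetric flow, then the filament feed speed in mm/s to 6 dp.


Q = 0.54 * 0.29 * 99.2 = 15.53472 mm^3/s
A_fil = pi*(2.64/2)^2 = 5.47391104 mm^2
v_feed = 15.53472 / 5.47391104 = 2.837956 mm/s


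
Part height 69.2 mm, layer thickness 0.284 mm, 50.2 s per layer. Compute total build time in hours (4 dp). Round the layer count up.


Layers = ceil(69.2/0.284) = 244
t = 244 * 50.2 / 3600 = 3.4024 hrs


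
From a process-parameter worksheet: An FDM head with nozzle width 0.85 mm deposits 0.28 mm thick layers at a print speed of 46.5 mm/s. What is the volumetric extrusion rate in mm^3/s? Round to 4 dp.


Rate = 0.85 * 0.28 * 46.5 = 11.067 mm^3/s


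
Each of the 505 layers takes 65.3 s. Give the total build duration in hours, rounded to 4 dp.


t = 505 * 65.3 / 3600 = 9.1601 hrs


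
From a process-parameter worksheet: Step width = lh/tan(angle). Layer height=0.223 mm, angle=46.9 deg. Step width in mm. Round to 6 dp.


step = 0.223 / tan(46.9) = 0.20868 mm


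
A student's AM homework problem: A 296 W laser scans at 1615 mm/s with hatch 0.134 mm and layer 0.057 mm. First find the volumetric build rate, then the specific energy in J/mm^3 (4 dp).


Build rate = 1615 * 0.134 * 0.057 = 12.33537 mm^3/s
SE = 296 / 12.33537 = 23.996 J/mm^3


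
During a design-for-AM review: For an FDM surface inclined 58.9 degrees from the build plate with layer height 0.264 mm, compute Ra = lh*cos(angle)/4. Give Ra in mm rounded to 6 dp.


Ra = 0.264 * cos(58.9) / 4 = 0.034091 mm


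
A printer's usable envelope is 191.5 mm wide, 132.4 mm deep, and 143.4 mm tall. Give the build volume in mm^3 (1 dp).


V = 191.5 * 132.4 * 143.4 = 3635849.6 mm^3


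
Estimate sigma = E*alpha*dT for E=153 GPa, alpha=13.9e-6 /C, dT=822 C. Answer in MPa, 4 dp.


sigma = 153*1000 * 13.9e-6 * 822 = 1748.1474 MPa


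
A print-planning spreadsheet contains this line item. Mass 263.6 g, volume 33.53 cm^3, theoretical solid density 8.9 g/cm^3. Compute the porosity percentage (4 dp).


rho_part = 263.6 / 33.53 = 7.86161646 g/cm^3
Porosity = (1 - 7.86161646/8.9)*100 = 11.6672 %


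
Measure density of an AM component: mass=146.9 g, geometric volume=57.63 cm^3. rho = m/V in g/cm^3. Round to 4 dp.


rho = 146.9 / 57.63 = 2.549 g/cm^3


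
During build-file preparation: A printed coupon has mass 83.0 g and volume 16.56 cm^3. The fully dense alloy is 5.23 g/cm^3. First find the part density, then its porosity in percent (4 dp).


rho_part = 83.0 / 16.56 = 5.01207729 g/cm^3
Porosity = (1 - 5.01207729/5.23)*100 = 4.1668 %


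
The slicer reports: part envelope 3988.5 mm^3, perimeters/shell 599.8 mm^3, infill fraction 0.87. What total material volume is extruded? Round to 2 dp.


V_infill = (3988.5 - 599.8) * 0.87 = 2948.17
V_total = 599.8 + 2948.17 = 3547.97 mm^3


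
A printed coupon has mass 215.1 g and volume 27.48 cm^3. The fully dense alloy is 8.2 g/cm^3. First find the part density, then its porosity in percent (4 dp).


rho_part = 215.1 / 27.48 = 7.82751092 g/cm^3
Porosity = (1 - 7.82751092/8.2)*100 = 4.5425 %


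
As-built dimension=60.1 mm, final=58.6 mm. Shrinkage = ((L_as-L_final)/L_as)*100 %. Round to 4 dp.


Shrinkage = ((60.1-58.6)/60.1)*100 = 2.4958 %


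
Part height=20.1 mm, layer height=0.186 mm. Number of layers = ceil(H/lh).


Layers = ceil(20.1/0.186) = 109


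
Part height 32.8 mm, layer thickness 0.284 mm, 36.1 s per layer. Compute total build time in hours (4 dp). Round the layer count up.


Layers = ceil(32.8/0.284) = 116
t = 116 * 36.1 / 3600 = 1.1632 hrs


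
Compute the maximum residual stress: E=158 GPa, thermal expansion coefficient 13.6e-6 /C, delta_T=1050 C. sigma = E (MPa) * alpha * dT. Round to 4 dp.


sigma = 158*1000 * 13.6e-6 * 1050 = 2256.24 MPa


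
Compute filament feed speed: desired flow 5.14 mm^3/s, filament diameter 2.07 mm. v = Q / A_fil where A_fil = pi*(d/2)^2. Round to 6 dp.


A = pi*(2.07/2)^2 = 3.365353
v = 5.14 / 3.365353 = 1.527329 mm/s


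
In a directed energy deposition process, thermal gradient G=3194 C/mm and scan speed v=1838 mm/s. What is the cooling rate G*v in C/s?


CR = 3194 * 1838 = 5870572 C/s


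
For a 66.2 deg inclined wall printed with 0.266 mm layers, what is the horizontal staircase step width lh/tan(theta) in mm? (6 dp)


step = 0.266 / tan(66.2) = 0.11732 mm


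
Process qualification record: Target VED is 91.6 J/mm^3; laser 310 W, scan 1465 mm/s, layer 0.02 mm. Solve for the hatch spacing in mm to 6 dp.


h = 310 / (91.6*1465*0.02) = 0.115504 mm


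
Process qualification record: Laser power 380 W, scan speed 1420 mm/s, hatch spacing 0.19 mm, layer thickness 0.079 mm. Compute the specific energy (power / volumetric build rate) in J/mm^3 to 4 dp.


Build rate = 1420 * 0.19 * 0.079 = 21.3142 mm^3/s
SE = 380 / 21.3142 = 17.8285 J/mm^3


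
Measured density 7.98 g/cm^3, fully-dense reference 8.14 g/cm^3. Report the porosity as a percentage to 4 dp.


Porosity = (1-7.98/8.14)*100 = 1.9656 %


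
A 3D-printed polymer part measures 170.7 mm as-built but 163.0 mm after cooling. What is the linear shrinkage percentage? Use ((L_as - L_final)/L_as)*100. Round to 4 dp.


Shrinkage = ((170.7-163.0)/170.7)*100 = 4.5108 %


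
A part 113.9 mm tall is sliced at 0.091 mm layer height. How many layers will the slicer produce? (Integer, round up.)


Layers = ceil(113.9/0.091) = 1252


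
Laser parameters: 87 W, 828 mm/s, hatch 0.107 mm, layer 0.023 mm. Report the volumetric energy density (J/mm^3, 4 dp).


E = 87 / (828*0.107*0.023) = 42.695 J/mm^3


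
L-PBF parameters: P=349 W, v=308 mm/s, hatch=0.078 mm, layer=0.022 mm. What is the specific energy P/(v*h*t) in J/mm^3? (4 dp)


Build rate = 308 * 0.078 * 0.022 = 0.528528 mm^3/s
SE = 349 / 0.528528 = 660.3245 J/mm^3


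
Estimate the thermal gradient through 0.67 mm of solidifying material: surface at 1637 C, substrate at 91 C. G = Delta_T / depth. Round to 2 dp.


G = (1637-91)/0.67 = 2307.46 C/mm


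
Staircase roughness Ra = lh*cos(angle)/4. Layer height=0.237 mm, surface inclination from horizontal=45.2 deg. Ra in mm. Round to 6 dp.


Ra = 0.237 * cos(45.2) / 4 = 0.04175 mm


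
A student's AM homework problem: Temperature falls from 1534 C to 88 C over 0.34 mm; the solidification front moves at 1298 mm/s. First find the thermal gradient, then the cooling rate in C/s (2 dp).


G = (1534-88)/0.34 = 4252.94117647 C/mm
CR = 4252.94117647 * 1298 = 5520317.65 C/s


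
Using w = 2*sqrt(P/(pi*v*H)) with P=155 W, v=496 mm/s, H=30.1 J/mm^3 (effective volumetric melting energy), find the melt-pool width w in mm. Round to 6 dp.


w = 2*sqrt(155/(pi*496*30.1)) = 0.114973 mm


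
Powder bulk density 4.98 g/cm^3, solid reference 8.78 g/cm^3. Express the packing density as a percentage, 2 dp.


Packing = (4.98/8.78)*100 = 56.72 %


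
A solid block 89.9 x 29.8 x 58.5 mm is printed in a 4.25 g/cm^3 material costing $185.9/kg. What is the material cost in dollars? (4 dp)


V = 89.9 * 29.8 * 58.5 = 156722.67 mm^3 = 156.72267 cm^3
Mass = 156.72267 * 4.25 / 1000 = 0.66607135 kg
Cost = 0.66607135 * 185.9 = 123.8227 $


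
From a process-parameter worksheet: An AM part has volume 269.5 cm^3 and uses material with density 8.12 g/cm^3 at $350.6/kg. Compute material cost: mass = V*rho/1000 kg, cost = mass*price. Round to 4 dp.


Mass = 269.5*8.12/1000 = 2.18834 kg
Cost = 2.18834 * 350.6 = 767.232 $


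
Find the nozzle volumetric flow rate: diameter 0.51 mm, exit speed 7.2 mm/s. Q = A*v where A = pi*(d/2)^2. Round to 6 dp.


A = pi*(0.51/2)^2 = 0.20428206 mm^2
Q = 0.20428206 * 7.2 = 1.470831 mm^3/s


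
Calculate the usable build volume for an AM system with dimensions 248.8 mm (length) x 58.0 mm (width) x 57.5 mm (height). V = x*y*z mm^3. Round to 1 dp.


V = 248.8 * 58.0 * 57.5 = 829748.0 mm^3


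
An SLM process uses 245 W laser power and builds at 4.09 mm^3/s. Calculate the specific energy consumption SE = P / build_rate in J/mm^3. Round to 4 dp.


SE = 245 / 4.09 = 59.9022 J/mm^3


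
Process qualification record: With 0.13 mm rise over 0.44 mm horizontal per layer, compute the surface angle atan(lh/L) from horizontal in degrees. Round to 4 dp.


angle = atan(0.13/0.44) = 16.46 degrees


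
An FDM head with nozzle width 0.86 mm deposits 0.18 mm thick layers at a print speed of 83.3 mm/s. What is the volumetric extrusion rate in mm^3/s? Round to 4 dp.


Rate = 0.86 * 0.18 * 83.3 = 12.8948 mm^3/s


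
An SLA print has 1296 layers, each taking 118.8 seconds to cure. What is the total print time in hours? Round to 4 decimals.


t = 1296 * 118.8 / 3600 = 42.768 hrs


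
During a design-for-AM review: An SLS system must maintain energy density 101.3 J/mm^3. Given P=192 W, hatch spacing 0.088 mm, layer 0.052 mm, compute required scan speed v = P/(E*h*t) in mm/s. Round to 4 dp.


v = 192 / (101.3*0.088*0.052) = 414.1959 mm/s


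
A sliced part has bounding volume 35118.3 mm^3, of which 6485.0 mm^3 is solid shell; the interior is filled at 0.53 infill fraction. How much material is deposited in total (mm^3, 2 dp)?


V_infill = (35118.3 - 6485.0) * 0.53 = 15175.65
V_total = 6485.0 + 15175.65 = 21660.65 mm^3


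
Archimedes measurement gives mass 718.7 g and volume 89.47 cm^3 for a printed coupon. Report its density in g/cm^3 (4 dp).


rho = 718.7 / 89.47 = 8.0329 g/cm^3


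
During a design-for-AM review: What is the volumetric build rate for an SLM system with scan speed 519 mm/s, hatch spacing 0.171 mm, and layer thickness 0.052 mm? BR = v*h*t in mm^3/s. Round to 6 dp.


Rate = 519 * 0.171 * 0.052 = 4.614948 mm^3/s


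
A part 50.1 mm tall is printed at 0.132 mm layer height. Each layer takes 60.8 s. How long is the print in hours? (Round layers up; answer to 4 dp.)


Layers = ceil(50.1/0.132) = 380
t = 380 * 60.8 / 3600 = 6.4178 hrs


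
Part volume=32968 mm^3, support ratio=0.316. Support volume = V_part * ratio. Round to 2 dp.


V_support = 32968 * 0.316 = 10417.89 mm^3


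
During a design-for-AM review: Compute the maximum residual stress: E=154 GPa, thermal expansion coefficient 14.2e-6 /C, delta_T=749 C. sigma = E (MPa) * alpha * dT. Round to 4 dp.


sigma = 154*1000 * 14.2e-6 * 749 = 1637.9132 MPa


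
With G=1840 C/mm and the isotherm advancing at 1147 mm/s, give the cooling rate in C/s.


CR = 1840 * 1147 = 2110480 C/s


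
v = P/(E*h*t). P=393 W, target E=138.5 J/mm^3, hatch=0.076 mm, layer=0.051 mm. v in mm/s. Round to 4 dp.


v = 393 / (138.5*0.076*0.051) = 732.0808 mm/s


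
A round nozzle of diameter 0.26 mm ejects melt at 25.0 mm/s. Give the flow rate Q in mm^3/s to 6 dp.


A = pi*(0.26/2)^2 = 0.05309292 mm^2
Q = 0.05309292 * 25.0 = 1.327323 mm^3/s


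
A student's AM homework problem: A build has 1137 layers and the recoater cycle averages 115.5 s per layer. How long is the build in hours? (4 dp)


t = 1137 * 115.5 / 3600 = 36.4788 hrs


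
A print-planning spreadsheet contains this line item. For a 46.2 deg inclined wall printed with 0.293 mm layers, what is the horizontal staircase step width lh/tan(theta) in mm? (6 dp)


step = 0.293 / tan(46.2) = 0.280977 mm


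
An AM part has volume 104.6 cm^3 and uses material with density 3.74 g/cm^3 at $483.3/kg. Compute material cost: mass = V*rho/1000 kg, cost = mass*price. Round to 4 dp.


Mass = 104.6*3.74/1000 = 0.391204 kg
Cost = 0.391204 * 483.3 = 189.0689 $


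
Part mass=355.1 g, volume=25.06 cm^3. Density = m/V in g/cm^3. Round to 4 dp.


rho = 355.1 / 25.06 = 14.17 g/cm^3


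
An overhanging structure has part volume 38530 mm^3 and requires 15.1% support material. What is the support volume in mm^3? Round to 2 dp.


V_support = 38530 * 0.151 = 5818.03 mm^3


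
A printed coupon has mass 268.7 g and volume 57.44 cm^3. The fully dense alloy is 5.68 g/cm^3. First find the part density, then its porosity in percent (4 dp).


rho_part = 268.7 / 57.44 = 4.67792479 g/cm^3
Porosity = (1 - 4.67792479/5.68)*100 = 17.6422 %


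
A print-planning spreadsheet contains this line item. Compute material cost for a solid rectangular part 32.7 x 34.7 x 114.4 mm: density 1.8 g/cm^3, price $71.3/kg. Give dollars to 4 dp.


V = 32.7 * 34.7 * 114.4 = 129808.536 mm^3 = 129.808536 cm^3
Mass = 129.808536 * 1.8 / 1000 = 0.23365536 kg
Cost = 0.23365536 * 71.3 = 16.6596 $


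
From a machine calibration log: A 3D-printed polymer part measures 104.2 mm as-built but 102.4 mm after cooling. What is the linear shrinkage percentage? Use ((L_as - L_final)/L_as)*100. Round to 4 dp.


Shrinkage = ((104.2-102.4)/104.2)*100 = 1.7274 %


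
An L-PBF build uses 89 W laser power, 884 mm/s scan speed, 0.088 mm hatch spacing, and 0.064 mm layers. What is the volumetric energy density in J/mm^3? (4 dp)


E = 89 / (884*0.088*0.064) = 17.8762 J/mm^3


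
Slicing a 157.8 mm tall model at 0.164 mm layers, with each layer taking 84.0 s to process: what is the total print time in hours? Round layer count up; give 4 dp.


Layers = ceil(157.8/0.164) = 963
t = 963 * 84.0 / 3600 = 22.47 hrs


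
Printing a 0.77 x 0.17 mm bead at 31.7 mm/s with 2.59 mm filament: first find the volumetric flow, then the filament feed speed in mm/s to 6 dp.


Q = 0.77 * 0.17 * 31.7 = 4.14953 mm^3/s
A_fil = pi*(2.59/2)^2 = 5.26852942 mm^2
v_feed = 4.14953 / 5.26852942 = 0.787607 mm/s


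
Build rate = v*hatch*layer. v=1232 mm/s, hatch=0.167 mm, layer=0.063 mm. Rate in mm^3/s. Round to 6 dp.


Rate = 1232 * 0.167 * 0.063 = 12.961872 mm^3/s


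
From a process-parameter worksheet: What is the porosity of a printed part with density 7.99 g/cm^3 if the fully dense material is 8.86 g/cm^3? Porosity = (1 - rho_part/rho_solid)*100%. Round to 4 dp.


Porosity = (1-7.99/8.86)*100 = 9.8194 %


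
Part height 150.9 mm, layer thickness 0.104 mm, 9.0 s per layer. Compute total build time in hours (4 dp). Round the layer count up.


Layers = ceil(150.9/0.104) = 1451
t = 1451 * 9.0 / 3600 = 3.6275 hrs


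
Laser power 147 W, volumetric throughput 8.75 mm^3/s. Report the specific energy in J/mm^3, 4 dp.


SE = 147 / 8.75 = 16.8 J/mm^3


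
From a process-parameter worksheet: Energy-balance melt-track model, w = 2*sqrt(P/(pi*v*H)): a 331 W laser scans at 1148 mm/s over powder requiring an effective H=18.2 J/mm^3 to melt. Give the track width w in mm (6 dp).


w = 2*sqrt(331/(pi*1148*18.2)) = 0.142024 mm


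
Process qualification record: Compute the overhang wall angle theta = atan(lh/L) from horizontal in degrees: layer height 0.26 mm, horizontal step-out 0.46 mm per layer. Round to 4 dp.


angle = atan(0.26/0.46) = 29.4759 degrees


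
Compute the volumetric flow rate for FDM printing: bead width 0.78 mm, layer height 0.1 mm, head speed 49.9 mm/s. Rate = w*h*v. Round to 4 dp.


Rate = 0.78 * 0.1 * 49.9 = 3.8922 mm^3/s


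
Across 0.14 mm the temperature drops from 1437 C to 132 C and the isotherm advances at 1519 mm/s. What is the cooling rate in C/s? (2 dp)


G = (1437-132)/0.14 = 9321.42857143 C/mm
CR = 9321.42857143 * 1519 = 14159250.0 C/s


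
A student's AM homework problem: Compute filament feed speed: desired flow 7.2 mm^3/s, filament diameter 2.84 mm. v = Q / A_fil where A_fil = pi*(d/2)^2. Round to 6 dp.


A = pi*(2.84/2)^2 = 6.334707
v = 7.2 / 6.334707 = 1.136596 mm/s


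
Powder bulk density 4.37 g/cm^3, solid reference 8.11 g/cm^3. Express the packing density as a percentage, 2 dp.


Packing = (4.37/8.11)*100 = 53.88 %


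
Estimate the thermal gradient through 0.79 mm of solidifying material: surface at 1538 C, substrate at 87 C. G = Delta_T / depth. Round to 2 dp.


G = (1538-87)/0.79 = 1836.71 C/mm


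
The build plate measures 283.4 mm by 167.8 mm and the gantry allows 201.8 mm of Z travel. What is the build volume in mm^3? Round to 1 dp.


V = 283.4 * 167.8 * 201.8 = 9596502.1 mm^3


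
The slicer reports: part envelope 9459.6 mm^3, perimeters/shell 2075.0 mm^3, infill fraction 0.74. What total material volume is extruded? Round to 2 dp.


V_infill = (9459.6 - 2075.0) * 0.74 = 5464.6
V_total = 2075.0 + 5464.6 = 7539.6 mm^3


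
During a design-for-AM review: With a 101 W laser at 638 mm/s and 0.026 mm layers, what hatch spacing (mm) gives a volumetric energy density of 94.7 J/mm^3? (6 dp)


h = 101 / (94.7*638*0.026) = 0.064295 mm


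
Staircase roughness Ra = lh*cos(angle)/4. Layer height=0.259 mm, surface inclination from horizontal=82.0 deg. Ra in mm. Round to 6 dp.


Ra = 0.259 * cos(82.0) / 4 = 0.009011 mm


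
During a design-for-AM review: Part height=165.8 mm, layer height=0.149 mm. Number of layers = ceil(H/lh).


Layers = ceil(165.8/0.149) = 1113


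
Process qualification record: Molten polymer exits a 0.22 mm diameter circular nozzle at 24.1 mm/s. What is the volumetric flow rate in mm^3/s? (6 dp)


A = pi*(0.22/2)^2 = 0.03801327 mm^2
Q = 0.03801327 * 24.1 = 0.91612 mm^3/s


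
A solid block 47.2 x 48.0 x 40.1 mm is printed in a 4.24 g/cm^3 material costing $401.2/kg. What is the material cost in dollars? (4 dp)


V = 47.2 * 48.0 * 40.1 = 90850.56 mm^3 = 90.85056 cm^3
Mass = 90.85056 * 4.24 / 1000 = 0.38520637 kg
Cost = 0.38520637 * 401.2 = 154.5448 $


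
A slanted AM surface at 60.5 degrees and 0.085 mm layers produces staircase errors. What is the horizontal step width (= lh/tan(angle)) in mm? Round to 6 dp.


step = 0.085 / tan(60.5) = 0.048091 mm


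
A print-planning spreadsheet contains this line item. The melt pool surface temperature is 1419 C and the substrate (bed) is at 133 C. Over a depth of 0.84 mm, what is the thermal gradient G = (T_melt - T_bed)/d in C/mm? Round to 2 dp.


G = (1419-133)/0.84 = 1530.95 C/mm


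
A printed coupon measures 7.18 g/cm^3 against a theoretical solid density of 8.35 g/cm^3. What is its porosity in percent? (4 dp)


Porosity = (1-7.18/8.35)*100 = 14.012 %


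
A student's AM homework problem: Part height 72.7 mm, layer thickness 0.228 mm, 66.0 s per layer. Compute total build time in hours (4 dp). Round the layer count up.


Layers = ceil(72.7/0.228) = 319
t = 319 * 66.0 / 3600 = 5.8483 hrs


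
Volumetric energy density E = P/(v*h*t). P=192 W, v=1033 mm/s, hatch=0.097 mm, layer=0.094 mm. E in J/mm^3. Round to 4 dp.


E = 192 / (1033*0.097*0.094) = 20.3846 J/mm^3


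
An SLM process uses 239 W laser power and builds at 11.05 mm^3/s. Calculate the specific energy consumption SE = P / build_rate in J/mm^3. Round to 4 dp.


SE = 239 / 11.05 = 21.629 J/mm^3


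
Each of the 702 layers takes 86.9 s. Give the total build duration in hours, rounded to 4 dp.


t = 702 * 86.9 / 3600 = 16.9455 hrs


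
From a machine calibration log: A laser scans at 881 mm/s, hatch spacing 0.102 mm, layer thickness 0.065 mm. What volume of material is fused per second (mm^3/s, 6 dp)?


Rate = 881 * 0.102 * 0.065 = 5.84103 mm^3/s


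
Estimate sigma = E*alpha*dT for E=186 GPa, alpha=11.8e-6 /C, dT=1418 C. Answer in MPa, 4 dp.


sigma = 186*1000 * 11.8e-6 * 1418 = 3112.2264 MPa


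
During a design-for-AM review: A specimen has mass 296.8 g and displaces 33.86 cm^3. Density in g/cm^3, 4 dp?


rho = 296.8 / 33.86 = 8.7655 g/cm^3


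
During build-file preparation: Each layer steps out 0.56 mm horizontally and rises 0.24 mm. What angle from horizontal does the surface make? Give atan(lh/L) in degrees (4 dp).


angle = atan(0.24/0.56) = 23.1986 degrees


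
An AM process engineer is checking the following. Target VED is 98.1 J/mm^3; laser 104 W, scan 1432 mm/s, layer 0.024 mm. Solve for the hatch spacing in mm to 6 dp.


h = 104 / (98.1*1432*0.024) = 0.030847 mm


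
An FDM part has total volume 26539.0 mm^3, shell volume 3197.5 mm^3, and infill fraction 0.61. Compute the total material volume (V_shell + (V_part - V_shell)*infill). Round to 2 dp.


V_infill = (26539.0 - 3197.5) * 0.61 = 14238.32
V_total = 3197.5 + 14238.32 = 17435.82 mm^3


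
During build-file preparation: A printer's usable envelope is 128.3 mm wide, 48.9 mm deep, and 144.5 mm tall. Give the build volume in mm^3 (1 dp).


V = 128.3 * 48.9 * 144.5 = 906574.2 mm^3


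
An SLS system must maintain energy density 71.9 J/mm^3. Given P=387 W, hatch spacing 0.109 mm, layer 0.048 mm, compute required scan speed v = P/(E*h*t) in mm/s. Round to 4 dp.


v = 387 / (71.9*0.109*0.048) = 1028.7606 mm/s


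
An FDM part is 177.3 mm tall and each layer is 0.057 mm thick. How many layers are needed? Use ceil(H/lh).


Layers = ceil(177.3/0.057) = 3111


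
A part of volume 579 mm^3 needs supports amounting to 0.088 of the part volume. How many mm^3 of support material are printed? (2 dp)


V_support = 579 * 0.088 = 50.95 mm^3


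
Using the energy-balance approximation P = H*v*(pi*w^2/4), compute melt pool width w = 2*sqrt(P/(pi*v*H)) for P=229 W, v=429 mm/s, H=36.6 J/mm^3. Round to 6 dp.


w = 2*sqrt(229/(pi*429*36.6)) = 0.136271 mm


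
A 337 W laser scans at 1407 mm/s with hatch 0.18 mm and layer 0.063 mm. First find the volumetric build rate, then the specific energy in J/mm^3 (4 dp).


Build rate = 1407 * 0.18 * 0.063 = 15.95538 mm^3/s
SE = 337 / 15.95538 = 21.1214 J/mm^3


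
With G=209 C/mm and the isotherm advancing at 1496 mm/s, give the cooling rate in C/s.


CR = 209 * 1496 = 312664 C/s


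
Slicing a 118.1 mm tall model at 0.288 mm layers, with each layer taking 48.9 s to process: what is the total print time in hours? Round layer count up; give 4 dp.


Layers = ceil(118.1/0.288) = 411
t = 411 * 48.9 / 3600 = 5.5828 hrs


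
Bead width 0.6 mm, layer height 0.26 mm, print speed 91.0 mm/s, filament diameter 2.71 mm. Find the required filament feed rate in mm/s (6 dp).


Q = 0.6 * 0.26 * 91.0 = 14.196 mm^3/s
A_fil = pi*(2.71/2)^2 = 5.76804265 mm^2
v_feed = 14.196 / 5.76804265 = 2.461147 mm/s


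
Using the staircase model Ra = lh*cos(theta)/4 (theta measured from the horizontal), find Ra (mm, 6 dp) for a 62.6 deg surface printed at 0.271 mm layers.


Ra = 0.271 * cos(62.6) / 4 = 0.031179 mm


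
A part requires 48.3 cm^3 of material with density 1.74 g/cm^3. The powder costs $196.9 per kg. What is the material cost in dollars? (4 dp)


Mass = 48.3*1.74/1000 = 0.084042 kg
Cost = 0.084042 * 196.9 = 16.5479 $


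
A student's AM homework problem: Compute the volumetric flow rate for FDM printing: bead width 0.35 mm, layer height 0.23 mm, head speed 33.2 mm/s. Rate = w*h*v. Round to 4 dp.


Rate = 0.35 * 0.23 * 33.2 = 2.6726 mm^3/s


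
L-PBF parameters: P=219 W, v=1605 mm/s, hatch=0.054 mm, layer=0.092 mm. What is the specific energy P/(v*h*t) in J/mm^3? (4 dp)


Build rate = 1605 * 0.054 * 0.092 = 7.97364 mm^3/s
SE = 219 / 7.97364 = 27.4655 J/mm^3


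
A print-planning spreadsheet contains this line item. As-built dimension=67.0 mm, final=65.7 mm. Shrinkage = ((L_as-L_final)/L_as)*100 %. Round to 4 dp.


Shrinkage = ((67.0-65.7)/67.0)*100 = 1.9403 %


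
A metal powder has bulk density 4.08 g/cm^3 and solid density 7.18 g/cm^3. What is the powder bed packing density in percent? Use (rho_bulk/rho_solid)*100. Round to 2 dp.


Packing = (4.08/7.18)*100 = 56.82 %


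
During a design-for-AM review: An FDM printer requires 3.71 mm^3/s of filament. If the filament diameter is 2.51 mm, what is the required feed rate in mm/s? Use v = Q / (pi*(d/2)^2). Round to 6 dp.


A = pi*(2.51/2)^2 = 4.948087
v = 3.71 / 4.948087 = 0.749785 mm/s


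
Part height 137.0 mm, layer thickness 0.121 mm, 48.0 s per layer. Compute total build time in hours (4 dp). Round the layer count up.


Layers = ceil(137.0/0.121) = 1133
t = 1133 * 48.0 / 3600 = 15.1067 hrs


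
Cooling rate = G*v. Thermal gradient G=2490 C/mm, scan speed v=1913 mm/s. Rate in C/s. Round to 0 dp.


CR = 2490 * 1913 = 4763370 C/s


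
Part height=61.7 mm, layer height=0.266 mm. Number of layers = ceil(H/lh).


Layers = ceil(61.7/0.266) = 232


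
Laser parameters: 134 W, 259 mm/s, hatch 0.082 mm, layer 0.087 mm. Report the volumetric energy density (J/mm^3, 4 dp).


E = 134 / (259*0.082*0.087) = 72.5224 J/mm^3


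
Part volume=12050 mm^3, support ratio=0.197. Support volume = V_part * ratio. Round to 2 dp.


V_support = 12050 * 0.197 = 2373.85 mm^3


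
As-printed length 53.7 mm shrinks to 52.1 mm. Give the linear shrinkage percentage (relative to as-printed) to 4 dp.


Shrinkage = ((53.7-52.1)/53.7)*100 = 2.9795 %


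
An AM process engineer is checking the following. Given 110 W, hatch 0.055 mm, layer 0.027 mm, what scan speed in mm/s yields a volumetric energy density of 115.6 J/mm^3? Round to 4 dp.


v = 110 / (115.6*0.055*0.027) = 640.7792 mm/s


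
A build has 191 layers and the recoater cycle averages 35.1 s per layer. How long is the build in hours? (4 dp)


t = 191 * 35.1 / 3600 = 1.8623 hrs


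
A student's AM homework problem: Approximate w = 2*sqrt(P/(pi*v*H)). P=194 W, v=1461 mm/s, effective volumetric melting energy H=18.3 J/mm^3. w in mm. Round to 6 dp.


w = 2*sqrt(194/(pi*1461*18.3)) = 0.096118 mm


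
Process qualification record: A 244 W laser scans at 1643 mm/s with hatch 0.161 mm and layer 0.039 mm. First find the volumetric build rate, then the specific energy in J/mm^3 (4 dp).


Build rate = 1643 * 0.161 * 0.039 = 10.316397 mm^3/s
SE = 244 / 10.316397 = 23.6517 J/mm^3


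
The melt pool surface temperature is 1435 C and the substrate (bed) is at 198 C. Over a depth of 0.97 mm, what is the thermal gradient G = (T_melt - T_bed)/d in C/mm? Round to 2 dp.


G = (1435-198)/0.97 = 1275.26 C/mm


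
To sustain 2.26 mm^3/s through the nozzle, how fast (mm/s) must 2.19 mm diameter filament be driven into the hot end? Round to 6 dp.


A = pi*(2.19/2)^2 = 3.766848
v = 2.26 / 3.766848 = 0.599971 mm/s


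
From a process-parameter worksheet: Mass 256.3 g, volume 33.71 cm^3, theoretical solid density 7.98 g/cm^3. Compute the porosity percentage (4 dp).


rho_part = 256.3 / 33.71 = 7.60308514 g/cm^3
Porosity = (1 - 7.60308514/7.98)*100 = 4.7232 %


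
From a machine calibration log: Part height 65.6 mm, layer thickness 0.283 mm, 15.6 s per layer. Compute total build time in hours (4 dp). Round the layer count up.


Layers = ceil(65.6/0.283) = 232
t = 232 * 15.6 / 3600 = 1.0053 hrs


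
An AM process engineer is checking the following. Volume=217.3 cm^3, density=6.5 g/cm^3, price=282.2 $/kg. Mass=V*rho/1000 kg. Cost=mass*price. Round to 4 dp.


Mass = 217.3*6.5/1000 = 1.41245 kg
Cost = 1.41245 * 282.2 = 398.5934 $


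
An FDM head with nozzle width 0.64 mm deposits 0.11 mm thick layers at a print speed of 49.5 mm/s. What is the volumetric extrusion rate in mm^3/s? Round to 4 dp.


Rate = 0.64 * 0.11 * 49.5 = 3.4848 mm^3/s


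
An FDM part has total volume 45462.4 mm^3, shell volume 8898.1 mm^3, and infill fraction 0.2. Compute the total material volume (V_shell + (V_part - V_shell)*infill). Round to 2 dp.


V_infill = (45462.4 - 8898.1) * 0.2 = 7312.86
V_total = 8898.1 + 7312.86 = 16210.96 mm^3


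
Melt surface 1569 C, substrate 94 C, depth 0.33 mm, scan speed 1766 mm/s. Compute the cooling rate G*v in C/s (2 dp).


G = (1569-94)/0.33 = 4469.6969697 C/mm
CR = 4469.6969697 * 1766 = 7893484.85 C/s


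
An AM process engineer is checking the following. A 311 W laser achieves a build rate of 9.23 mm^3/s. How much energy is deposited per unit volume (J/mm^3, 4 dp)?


SE = 311 / 9.23 = 33.6945 J/mm^3


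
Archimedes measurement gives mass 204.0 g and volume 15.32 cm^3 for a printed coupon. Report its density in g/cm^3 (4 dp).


rho = 204.0 / 15.32 = 13.3159 g/cm^3


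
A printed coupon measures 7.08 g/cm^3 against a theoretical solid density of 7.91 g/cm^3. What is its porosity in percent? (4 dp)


Porosity = (1-7.08/7.91)*100 = 10.493 %


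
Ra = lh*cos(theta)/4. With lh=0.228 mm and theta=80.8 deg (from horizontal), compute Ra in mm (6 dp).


Ra = 0.228 * cos(80.8) / 4 = 0.009113 mm


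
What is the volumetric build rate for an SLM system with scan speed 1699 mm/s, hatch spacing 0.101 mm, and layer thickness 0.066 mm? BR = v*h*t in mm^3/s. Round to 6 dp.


Rate = 1699 * 0.101 * 0.066 = 11.325534 mm^3/s


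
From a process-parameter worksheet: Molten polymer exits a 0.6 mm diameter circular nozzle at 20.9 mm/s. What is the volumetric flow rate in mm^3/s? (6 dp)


A = pi*(0.6/2)^2 = 0.28274334 mm^2
Q = 0.28274334 * 20.9 = 5.909336 mm^3/s


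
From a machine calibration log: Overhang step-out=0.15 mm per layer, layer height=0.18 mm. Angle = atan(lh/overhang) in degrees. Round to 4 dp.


angle = atan(0.18/0.15) = 50.1944 degrees


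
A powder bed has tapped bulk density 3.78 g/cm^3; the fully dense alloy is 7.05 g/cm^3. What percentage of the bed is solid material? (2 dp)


Packing = (3.78/7.05)*100 = 53.62 %


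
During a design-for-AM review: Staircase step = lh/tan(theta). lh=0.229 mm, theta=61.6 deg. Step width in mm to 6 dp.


step = 0.229 / tan(61.6) = 0.12382 mm


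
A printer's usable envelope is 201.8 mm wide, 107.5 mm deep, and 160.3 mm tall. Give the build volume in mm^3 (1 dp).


V = 201.8 * 107.5 * 160.3 = 3477468.1 mm^3


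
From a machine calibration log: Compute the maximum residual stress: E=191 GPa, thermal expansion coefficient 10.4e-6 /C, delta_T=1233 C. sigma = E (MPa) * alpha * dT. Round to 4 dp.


sigma = 191*1000 * 10.4e-6 * 1233 = 2449.2312 MPa


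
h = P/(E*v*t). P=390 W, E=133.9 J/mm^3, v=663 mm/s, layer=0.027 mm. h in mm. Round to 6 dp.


h = 390 / (133.9*663*0.027) = 0.162707 mm


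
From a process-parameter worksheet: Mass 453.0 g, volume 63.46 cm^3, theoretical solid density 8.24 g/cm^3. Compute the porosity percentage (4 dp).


rho_part = 453.0 / 63.46 = 7.13835487 g/cm^3
Porosity = (1 - 7.13835487/8.24)*100 = 13.3695 %
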